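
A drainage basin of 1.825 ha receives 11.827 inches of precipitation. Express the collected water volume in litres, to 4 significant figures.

5482000 litres

Depth: 11.827 in × 25.4 = 300.4058 mm.
Area: 1.825 ha = 18250 m².
1 mm over 1 m² is 1 L, so volume = 300.4058 × 18250 = 5482405.8 L ≈ 5482000 L.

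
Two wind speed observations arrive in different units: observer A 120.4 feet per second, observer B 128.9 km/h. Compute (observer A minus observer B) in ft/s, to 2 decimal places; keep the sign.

2.93 ft/s

observer B: 128.9 km/h = 117.4723 ft/s.
Difference: 120.4000 − 117.4723 = 2.93 ft/s.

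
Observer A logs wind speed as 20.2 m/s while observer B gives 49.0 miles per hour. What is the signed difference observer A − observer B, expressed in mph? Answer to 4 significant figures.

-3.814 mph

observer A: 20.2 m/s = 45.18611 mph.
Difference: 45.18611 − 49.00000 = -3.814 mph.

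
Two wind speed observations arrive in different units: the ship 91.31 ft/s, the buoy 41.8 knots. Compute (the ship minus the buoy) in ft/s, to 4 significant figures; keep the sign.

20.76 ft/s

the buoy: 41.8 kt = 70.5505 ft/s.
Difference: 91.3100 − 70.5505 = 20.76 ft/s.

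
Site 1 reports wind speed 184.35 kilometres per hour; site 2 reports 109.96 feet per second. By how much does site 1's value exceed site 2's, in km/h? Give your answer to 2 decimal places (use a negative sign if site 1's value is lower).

site 2: 109.96 ft/s = 120.6569 km/h.
Difference: 184.3500 − 120.6569 = 63.69 km/h.

63.69 km/h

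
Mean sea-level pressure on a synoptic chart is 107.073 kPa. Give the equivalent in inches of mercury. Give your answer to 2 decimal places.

1 kPa = 0.2953 inHg, so 107.073 × 0.2953 = 31.62 inHg.

31.62 inHg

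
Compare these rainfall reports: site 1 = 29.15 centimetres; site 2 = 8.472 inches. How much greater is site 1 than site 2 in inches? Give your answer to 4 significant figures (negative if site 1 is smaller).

site 1: 29.15 cm = 11.47638 in.
Difference: 11.47638 − 8.47200 = 3.004 in.

3.004 in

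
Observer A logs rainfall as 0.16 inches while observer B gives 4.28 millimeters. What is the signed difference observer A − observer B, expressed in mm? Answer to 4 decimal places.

observer A: 0.16 in = 4.064000 mm.
Difference: 4.064000 − 4.280000 = -0.2160 mm.

-0.2160 mm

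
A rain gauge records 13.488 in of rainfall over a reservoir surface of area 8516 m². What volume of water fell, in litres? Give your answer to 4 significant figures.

Depth: 13.488 in × 25.4 = 342.5952 mm.
1 mm over 1 m² is 1 L, so volume = 342.5952 × 8516 = 2917540.7 L ≈ 2918000 L.

2918000 litres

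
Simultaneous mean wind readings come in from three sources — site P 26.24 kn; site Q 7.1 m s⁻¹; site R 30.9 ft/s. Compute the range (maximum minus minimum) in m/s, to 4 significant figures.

site P: 26.24 kt = 13.49902 m/s.
site R: 30.9 ft/s = 9.41832 m/s.
Spread: 13.49902 − 7.10000 = 6.399 m/s.

6.399 m/s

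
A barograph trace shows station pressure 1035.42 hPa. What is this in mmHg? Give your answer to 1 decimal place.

1 hPa = 0.750062 mmHg, so 1035.42 × 0.750062 = 776.6 mmHg.

776.6 mmHg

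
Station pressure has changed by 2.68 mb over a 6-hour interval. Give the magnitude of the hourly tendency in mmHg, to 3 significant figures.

0.335 mmHg per hour

2.68 mb / 6 h × 0.750062 mmHg/mb = 0.335 mmHg/h.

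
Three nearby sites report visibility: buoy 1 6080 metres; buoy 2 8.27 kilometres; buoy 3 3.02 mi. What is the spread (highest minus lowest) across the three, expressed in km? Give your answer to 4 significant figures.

buoy 1: 6080 m = 6.08000 km.
buoy 3: 3.02 SM = 4.86022 km.
Spread: 8.27000 − 4.86022 = 3.410 km.

3.410 km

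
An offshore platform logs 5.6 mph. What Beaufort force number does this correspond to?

Beaufort force 2

5.6 mph = 2.5 m/s, which is Beaufort 2 (light breeze, 1.6–3.3 m/s).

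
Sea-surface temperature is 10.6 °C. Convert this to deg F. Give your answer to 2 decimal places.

51.08 °F

°F = °C × 9/5 + 32 = 10.6 × 1.8 + 32 = 51.08 °F.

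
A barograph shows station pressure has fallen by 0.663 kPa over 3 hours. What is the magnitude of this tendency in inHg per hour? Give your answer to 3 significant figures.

0.0653 inHg per hour

0.663 kPa / 3 h × 0.2953 inHg/kPa = 0.0653 inHg/h.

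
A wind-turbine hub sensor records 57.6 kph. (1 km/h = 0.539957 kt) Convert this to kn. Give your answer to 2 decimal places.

1 km/h = 0.539957 kt, so 57.6 × 0.539957 = 31.10 kt.

31.10 kt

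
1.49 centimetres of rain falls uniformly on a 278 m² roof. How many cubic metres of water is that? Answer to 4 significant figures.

Depth: 1.49 cm × 10 = 14.9 mm.
1 mm over 1 m² is 1 L, so volume = 14.9 × 278 = 4142.2 L = 4.142 m³.

4.142 cubic metres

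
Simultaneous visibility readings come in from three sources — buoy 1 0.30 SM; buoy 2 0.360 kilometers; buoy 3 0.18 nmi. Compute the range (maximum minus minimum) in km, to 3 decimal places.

buoy 1: 0.30 SM = 0.48280 km.
buoy 3: 0.18 nmi = 0.33336 km.
Spread: 0.48280 − 0.33336 = 0.149 km.

0.149 km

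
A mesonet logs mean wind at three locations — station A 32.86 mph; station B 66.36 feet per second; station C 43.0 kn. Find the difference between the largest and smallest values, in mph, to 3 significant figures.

16.6 mph

station B: 66.36 ft/s = 45.245 mph.
station C: 43.0 kt = 49.484 mph.
Spread: 49.484 − 32.860 = 16.6 mph.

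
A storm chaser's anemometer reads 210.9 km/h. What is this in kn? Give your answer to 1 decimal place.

1 km/h = 0.539957 kt, so 210.9 × 0.539957 = 113.9 kt.

113.9 kt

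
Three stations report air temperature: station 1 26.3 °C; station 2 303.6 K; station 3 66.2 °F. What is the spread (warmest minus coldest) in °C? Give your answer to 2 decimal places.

11.45 °C

station 2: 303.6 K = 30.450 °C.
station 3: 66.2 °F = 19.000 °C.
Spread: 30.450 − 19.000 = 11.450 °C.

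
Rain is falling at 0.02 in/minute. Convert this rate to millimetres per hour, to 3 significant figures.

0.02 in/minute × 25.4 mm/in × 60 minute/hour = 30.5 mm/hour.

30.5 mm/hour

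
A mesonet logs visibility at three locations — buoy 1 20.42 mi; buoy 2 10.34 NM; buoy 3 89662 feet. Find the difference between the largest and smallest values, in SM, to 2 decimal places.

buoy 2: 10.34 nmi = 11.8991 SM.
buoy 3: 89662 ft = 16.9814 SM.
Spread: 20.4200 − 11.8991 = 8.52 SM.

8.52 SM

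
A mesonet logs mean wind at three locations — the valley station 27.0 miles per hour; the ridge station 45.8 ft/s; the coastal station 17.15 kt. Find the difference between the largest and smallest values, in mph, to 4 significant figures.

11.49 mph

the ridge station: 45.8 ft/s = 31.2273 mph.
the coastal station: 17.15 kt = 19.7359 mph.
Spread: 31.2273 − 19.7359 = 11.49 mph.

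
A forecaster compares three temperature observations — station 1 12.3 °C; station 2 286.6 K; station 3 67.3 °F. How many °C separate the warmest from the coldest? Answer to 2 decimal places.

station 2: 286.6 K = 13.450 °C.
station 3: 67.3 °F = 19.611 °C.
Spread: 19.611 − 12.300 = 7.311 °C.

7.31 °C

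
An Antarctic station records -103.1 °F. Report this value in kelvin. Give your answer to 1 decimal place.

First to °C: -75.06 °C.
Then to K: 198.1 K.

198.1 K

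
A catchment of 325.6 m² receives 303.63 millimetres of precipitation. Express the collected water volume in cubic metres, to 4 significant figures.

1 mm over 1 m² is 1 L, so volume = 303.63 × 325.6 = 98861.928 L = 98.86 m³.

98.86 cubic metres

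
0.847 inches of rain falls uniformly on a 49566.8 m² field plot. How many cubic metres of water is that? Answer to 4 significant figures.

Depth: 0.847 in × 25.4 = 21.5138 mm.
1 mm over 1 m² is 1 L, so volume = 21.5138 × 49566.8 = 1066370.2 L = 1066 m³.

1066 cubic metres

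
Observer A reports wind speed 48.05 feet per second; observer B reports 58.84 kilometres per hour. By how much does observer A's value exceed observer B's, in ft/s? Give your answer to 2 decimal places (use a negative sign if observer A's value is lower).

-5.57 ft/s

observer B: 58.84 km/h = 53.6235 ft/s.
Difference: 48.0500 − 53.6235 = -5.57 ft/s.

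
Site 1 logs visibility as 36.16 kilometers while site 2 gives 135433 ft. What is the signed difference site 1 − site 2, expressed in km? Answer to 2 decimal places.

-5.12 km

site 2: 135433 ft = 41.2800 km.
Difference: 36.1600 − 41.2800 = -5.12 km.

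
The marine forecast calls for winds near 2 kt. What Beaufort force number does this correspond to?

2 kt lies in the Beaufort 1 band (light air, 1–3 kt).

Beaufort force 1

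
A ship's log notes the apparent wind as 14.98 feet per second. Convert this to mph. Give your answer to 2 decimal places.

1 ft/s = 0.681818 mph, so 14.98 × 0.681818 = 10.21 mph.

10.21 mph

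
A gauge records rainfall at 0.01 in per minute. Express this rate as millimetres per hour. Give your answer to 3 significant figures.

15.2 mm/hour

0.01 in/minute × 25.4 mm/in × 60 minute/hour = 15.2 mm/hour.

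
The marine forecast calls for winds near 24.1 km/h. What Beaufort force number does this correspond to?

Beaufort force 4

24.1 km/h = 6.7 m/s, which is Beaufort 4 (moderate breeze, 5.5–7.9 m/s).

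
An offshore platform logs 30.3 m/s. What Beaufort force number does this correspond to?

Beaufort force 11

30.3 m/s lies in the Beaufort 11 band (violent storm, 28.5–32.6 m/s).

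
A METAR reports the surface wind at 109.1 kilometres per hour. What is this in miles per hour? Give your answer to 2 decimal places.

67.79 mph

1 km/h = 0.621371 mph, so 109.1 × 0.621371 = 67.79 mph.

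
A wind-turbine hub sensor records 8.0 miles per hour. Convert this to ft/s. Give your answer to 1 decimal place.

1 mph = 1.46667 ft/s, so 8.0 × 1.46667 = 11.7 ft/s.

11.7 ft/s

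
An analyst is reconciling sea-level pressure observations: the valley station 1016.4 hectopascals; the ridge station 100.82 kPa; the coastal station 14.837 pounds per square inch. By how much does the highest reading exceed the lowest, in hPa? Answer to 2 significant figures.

15 hPa

the ridge station: 100.82 kPa = 1008.20 hPa.
the coastal station: 14.837 psi = 1022.98 hPa.
Spread: 1022.98 − 1008.20 = 15 hPa.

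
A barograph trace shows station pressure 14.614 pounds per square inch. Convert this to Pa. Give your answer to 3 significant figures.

1 psi = 6894.76 Pa, so 14.614 × 6894.76 = 101000 Pa.

101000 Pa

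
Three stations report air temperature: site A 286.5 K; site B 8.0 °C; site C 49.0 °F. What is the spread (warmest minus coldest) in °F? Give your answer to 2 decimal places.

9.63 °F

site A: 286.5 K = 13.350 °C.
site C: 49.0 °F = 9.444 °C.
Spread: 13.350 − 8.000 = 5.350 °C = 9.63 °F.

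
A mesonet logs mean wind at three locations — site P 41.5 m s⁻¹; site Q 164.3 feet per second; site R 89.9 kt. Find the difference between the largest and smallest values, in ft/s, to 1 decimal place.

site P: 41.5 m/s = 136.155 ft/s.
site R: 89.9 kt = 151.734 ft/s.
Spread: 164.300 − 136.155 = 28.1 ft/s.

28.1 ft/s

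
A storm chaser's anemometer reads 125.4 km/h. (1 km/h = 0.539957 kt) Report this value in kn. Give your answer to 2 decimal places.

1 km/h = 0.539957 kt, so 125.4 × 0.539957 = 67.71 kt.

67.71 kt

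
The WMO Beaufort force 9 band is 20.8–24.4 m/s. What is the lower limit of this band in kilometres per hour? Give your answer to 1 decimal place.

20.8–24.4 m/s × 3.6 = 74.9–87.8 km/h.

74.9 km/h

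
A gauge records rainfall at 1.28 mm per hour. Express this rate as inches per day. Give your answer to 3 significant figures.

1.21 in/day

1.28 mm/hour × 0.0393701 in/mm × 24 hour/day = 1.21 in/day.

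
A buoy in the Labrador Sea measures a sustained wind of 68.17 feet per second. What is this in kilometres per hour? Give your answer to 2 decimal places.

1 ft/s = 1.09728 km/h, so 68.17 × 1.09728 = 74.80 km/h.

74.80 km/h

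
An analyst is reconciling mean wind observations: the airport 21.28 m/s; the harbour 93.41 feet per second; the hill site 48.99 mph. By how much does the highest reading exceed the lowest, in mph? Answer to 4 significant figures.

the airport: 21.28 m/s = 47.6020 mph.
the harbour: 93.41 ft/s = 63.6886 mph.
Spread: 63.6886 − 47.6020 = 16.09 mph.

16.09 mph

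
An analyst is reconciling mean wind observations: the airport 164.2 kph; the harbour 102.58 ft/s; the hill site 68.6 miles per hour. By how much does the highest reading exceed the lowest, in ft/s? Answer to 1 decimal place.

the airport: 164.2 km/h = 149.643 ft/s.
the hill site: 68.6 mph = 100.613 ft/s.
Spread: 149.643 − 100.613 = 49.0 ft/s.

49.0 ft/s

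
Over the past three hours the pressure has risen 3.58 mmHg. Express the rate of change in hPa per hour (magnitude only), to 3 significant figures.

1.59 hPa per hour

3.58 mmHg / 3 h × 1.33322 hPa/mmHg = 1.59 hPa/h.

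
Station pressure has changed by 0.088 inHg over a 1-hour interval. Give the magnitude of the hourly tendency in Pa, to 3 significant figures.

298 Pa per hour

0.088 inHg / 1 h × 3386.39 Pa/inHg = 298 Pa/h.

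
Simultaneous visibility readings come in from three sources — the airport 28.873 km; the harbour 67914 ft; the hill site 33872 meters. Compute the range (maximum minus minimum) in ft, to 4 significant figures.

43210 ft

the airport: 28.873 km = 94727.69 ft.
the hill site: 33872 m = 111128.61 ft.
Spread: 111128.61 − 67914.00 = 43210 ft.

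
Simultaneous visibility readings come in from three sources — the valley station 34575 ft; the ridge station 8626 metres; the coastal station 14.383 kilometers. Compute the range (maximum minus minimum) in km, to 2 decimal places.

the valley station: 34575 ft = 10.5385 km.
the ridge station: 8626 m = 8.6260 km.
Spread: 14.3830 − 8.6260 = 5.76 km.

5.76 km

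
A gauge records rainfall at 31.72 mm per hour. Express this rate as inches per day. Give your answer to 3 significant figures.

31.72 mm/hour × 0.0393701 in/mm × 24 hour/day = 30.0 in/day.

30.0 in/day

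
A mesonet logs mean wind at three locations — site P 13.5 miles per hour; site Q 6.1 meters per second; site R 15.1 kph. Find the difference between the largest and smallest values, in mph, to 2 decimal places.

site Q: 6.1 m/s = 13.6453 mph.
site R: 15.1 km/h = 9.3827 mph.
Spread: 13.6453 − 9.3827 = 4.26 mph.

4.26 mph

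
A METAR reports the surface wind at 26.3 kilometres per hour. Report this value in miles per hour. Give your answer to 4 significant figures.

16.34 mph

1 km/h = 0.621371 mph, so 26.3 × 0.621371 = 16.34 mph.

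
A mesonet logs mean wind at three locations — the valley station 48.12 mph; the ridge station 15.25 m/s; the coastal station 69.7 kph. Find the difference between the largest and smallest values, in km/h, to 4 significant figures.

the valley station: 48.12 mph = 77.4416 km/h.
the ridge station: 15.25 m/s = 54.9000 km/h.
Spread: 77.4416 − 54.9000 = 22.54 km/h.

22.54 km/h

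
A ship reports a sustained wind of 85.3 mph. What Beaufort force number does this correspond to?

85.3 mph = 38.1 m/s, which is Beaufort 12 (hurricane force, ≥32.7 m/s).

Beaufort force 12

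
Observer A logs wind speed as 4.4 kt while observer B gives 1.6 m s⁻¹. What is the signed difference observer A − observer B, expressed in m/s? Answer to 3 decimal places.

0.664 m/s

observer A: 4.4 kt = 2.26356 m/s.
Difference: 2.26356 − 1.60000 = 0.664 m/s.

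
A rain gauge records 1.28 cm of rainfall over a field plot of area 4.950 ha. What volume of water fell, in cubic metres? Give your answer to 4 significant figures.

633.6 cubic metres

Depth: 1.28 cm × 10 = 12.8 mm.
Area: 4.950 ha = 49500 m².
1 mm over 1 m² is 1 L, so volume = 12.8 × 49500 = 633600 L = 633.6 m³.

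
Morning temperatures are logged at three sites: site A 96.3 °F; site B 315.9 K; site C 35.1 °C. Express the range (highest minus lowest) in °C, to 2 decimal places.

site A: 96.3 °F = 35.722 °C.
site B: 315.9 K = 42.750 °C.
Spread: 42.750 − 35.100 = 7.650 °C.

7.65 °C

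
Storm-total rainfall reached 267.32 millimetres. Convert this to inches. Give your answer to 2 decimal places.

10.52 in

1 mm = 0.0393701 in, so 267.32 × 0.0393701 = 10.52 in.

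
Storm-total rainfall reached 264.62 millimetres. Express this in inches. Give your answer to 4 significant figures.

10.42 in

1 mm = 0.0393701 in, so 264.62 × 0.0393701 = 10.42 in.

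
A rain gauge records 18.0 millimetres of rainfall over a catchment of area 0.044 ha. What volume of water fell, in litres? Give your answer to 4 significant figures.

Area: 0.044 ha = 440 m².
1 mm over 1 m² is 1 L, so volume = 18 × 440 = 7920 L.

7920 litres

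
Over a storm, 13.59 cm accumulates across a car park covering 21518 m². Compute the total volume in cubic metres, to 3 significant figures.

2920 cubic metres

Depth: 13.59 cm × 10 = 135.9 mm.
1 mm over 1 m² is 1 L, so volume = 135.9 × 21518 = 2924296.2 L = 2920 m³.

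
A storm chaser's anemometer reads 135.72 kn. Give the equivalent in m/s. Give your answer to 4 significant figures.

1 kt = 0.514444 m/s, so 135.72 × 0.514444 = 69.82 m/s.

69.82 m/s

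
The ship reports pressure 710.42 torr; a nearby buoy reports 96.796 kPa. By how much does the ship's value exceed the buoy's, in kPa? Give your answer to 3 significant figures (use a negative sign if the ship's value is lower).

the ship: 710.42 mmHg = 94.7149 kPa.
Difference: 94.7149 − 96.7960 = -2.08 kPa.

-2.08 kPa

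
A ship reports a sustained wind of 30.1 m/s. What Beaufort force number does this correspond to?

30.1 m/s lies in the Beaufort 11 band (violent storm, 28.5–32.6 m/s).

Beaufort force 11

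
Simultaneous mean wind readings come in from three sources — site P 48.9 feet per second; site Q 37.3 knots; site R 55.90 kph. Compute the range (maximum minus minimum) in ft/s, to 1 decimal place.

site Q: 37.3 kt = 62.955 ft/s.
site R: 55.90 km/h = 50.944 ft/s.
Spread: 62.955 − 48.900 = 14.1 ft/s.

14.1 ft/s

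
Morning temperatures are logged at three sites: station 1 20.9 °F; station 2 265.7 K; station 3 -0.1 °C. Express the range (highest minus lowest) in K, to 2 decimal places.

station 1: 20.9 °F = -6.167 °C.
station 2: 265.7 K = -7.450 °C.
Spread: (-0.100) − (-7.450) = 7.350 °C.

7.35 K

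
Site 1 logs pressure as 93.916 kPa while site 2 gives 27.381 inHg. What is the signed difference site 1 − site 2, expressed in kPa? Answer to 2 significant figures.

site 2: 27.381 inHg = 92.723 kPa.
Difference: 93.916 − 92.723 = 1.2 kPa.

1.2 kPa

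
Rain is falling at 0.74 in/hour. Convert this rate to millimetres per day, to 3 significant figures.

0.74 in/hour × 25.4 mm/in × 24 hour/day = 451 mm/day.

451 mm/day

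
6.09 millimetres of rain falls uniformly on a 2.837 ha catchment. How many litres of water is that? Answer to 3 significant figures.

173000 litres

Area: 2.837 ha = 28370 m².
1 mm over 1 m² is 1 L, so volume = 6.09 × 28370 = 172773.3 L ≈ 173000 L.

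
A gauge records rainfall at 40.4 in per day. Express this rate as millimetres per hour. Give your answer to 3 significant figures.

42.8 mm/hour

40.4 in/day × 25.4 mm/in × 0.0416667 day/hour = 42.8 mm/hour.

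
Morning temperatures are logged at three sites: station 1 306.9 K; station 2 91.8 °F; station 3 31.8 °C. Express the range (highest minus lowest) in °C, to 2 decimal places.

1.95 °C

station 1: 306.9 K = 33.750 °C.
station 2: 91.8 °F = 33.222 °C.
Spread: 33.750 − 31.800 = 1.950 °C.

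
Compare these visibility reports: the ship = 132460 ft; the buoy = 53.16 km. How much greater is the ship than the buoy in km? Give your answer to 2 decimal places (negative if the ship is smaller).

-12.79 km

the ship: 132460 ft = 40.3738 km.
Difference: 40.3738 − 53.1600 = -12.79 km.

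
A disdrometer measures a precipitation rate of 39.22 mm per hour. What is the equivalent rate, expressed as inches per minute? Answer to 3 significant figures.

39.22 mm/hour × 0.0393701 in/mm × 0.0166667 hour/minute = 0.0257 in/minute.

0.0257 in/minute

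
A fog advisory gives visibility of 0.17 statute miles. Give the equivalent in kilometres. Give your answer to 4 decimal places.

1 SM = 1.60934 km, so 0.17 × 1.60934 = 0.2736 km.

0.2736 km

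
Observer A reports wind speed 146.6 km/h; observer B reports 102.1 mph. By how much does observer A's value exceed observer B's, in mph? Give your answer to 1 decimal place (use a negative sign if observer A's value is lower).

observer A: 146.6 km/h = 91.093 mph.
Difference: 91.093 − 102.100 = -11.0 mph.

-11.0 mph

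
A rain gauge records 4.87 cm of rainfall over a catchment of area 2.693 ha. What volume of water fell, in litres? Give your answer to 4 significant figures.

Depth: 4.87 cm × 10 = 48.7 mm.
Area: 2.693 ha = 26930 m².
1 mm over 1 m² is 1 L, so volume = 48.7 × 26930 = 1311491 L ≈ 1311000 L.

1311000 litres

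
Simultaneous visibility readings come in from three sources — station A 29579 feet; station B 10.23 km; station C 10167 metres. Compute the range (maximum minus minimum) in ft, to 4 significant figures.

station B: 10.23 km = 33562.99 ft.
station C: 10167 m = 33356.30 ft.
Spread: 33562.99 − 29579.00 = 3984 ft.

3984 ft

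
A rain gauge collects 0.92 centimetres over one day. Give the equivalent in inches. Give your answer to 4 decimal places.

0.3622 in

1 cm = 0.393701 in, so 0.92 × 0.393701 = 0.3622 in.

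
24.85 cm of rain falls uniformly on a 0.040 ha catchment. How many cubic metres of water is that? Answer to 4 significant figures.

Depth: 24.85 cm × 10 = 248.5 mm.
Area: 0.040 ha = 400 m².
1 mm over 1 m² is 1 L, so volume = 248.5 × 400 = 99400 L = 99.40 m³.

99.40 cubic metres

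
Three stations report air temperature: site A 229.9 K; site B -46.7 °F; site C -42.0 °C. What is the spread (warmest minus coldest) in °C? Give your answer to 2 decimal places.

site A: 229.9 K = -43.250 °C.
site B: -46.7 °F = -43.722 °C.
Spread: (-42.000) − (-43.722) = 1.722 °C.

1.72 °C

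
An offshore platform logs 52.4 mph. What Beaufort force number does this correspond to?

Beaufort force 9

52.4 mph = 23.4 m/s, which is Beaufort 9 (strong gale, 20.8–24.4 m/s).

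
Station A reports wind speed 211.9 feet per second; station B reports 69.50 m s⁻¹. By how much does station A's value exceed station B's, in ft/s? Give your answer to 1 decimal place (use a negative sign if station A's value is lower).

-16.1 ft/s

station B: 69.50 m/s = 228.018 ft/s.
Difference: 211.900 − 228.018 = -16.1 ft/s.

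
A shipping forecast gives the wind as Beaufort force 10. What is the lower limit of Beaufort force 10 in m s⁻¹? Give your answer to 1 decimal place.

Beaufort 10 (storm) spans 24.5–28.4 m/s.

24.5 m/s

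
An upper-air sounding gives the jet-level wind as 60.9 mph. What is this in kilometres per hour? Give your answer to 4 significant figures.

98.01 km/h

1 mph = 1.60934 km/h, so 60.9 × 1.60934 = 98.01 km/h.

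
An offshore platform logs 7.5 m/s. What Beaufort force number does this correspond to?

7.5 m/s lies in the Beaufort 4 band (moderate breeze, 5.5–7.9 m/s).

Beaufort force 4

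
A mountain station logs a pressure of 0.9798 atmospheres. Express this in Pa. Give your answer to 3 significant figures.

1 atm = 101325 Pa, so 0.9798 × 101325 = 99300 Pa.

99300 Pa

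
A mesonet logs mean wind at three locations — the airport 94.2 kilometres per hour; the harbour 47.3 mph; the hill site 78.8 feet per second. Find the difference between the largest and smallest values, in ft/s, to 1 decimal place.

the airport: 94.2 km/h = 85.849 ft/s.
the harbour: 47.3 mph = 69.373 ft/s.
Spread: 85.849 − 69.373 = 16.5 ft/s.

16.5 ft/s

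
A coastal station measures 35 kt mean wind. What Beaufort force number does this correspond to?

35 kt lies in the Beaufort 8 band (gale, 34–40 kt).

Beaufort force 8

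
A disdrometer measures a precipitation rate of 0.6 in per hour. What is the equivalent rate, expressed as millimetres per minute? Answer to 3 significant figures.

0.254 mm/minute

0.6 in/hour × 25.4 mm/in × 0.0166667 hour/minute = 0.254 mm/minute.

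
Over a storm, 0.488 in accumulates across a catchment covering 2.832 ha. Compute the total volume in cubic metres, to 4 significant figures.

Depth: 0.488 in × 25.4 = 12.3952 mm.
Area: 2.832 ha = 28320 m².
1 mm over 1 m² is 1 L, so volume = 12.3952 × 28320 = 351032.06 L = 351.0 m³.

351.0 cubic metres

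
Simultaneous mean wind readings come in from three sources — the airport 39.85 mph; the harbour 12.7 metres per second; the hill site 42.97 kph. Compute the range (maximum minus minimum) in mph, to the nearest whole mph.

13 mph

the harbour: 12.7 m/s = 28.41 mph.
the hill site: 42.97 km/h = 26.70 mph.
Spread: 39.85 − 26.70 = 13 mph.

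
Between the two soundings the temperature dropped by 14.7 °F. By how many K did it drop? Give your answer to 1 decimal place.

8.2 K

A change of 1 °C equals a change of 1.8 °F: ΔK = 14.7 × 0.5556 = 8.2 K.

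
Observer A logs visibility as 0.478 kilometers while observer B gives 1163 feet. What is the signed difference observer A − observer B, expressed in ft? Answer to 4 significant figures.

observer A: 0.478 km = 1568.241 ft.
Difference: 1568.241 − 1163.000 = 405.2 ft.

405.2 ft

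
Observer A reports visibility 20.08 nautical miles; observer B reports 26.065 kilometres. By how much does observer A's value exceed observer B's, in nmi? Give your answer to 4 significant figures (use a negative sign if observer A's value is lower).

6.006 nmi

observer B: 26.065 km = 14.07397 nmi.
Difference: 20.08000 − 14.07397 = 6.006 nmi.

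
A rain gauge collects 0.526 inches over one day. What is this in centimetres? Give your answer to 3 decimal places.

1.336 cm

1 in = 2.54 cm, so 0.526 × 2.54 = 1.336 cm.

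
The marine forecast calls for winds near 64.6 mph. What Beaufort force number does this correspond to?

64.6 mph = 28.9 m/s, which is Beaufort 11 (violent storm, 28.5–32.6 m/s).

Beaufort force 11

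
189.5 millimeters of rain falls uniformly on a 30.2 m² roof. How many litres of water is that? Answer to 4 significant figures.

5723 litres

1 mm over 1 m² is 1 L, so volume = 189.5 × 30.2 = 5722.9 L ≈ 5723 L.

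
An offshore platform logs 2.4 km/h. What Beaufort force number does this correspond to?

Beaufort force 1

2.4 km/h = 0.7 m/s, which is Beaufort 1 (light air, 0.3–1.5 m/s).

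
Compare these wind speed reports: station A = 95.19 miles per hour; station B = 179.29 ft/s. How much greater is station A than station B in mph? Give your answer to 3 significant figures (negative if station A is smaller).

station B: 179.29 ft/s = 122.243 mph.
Difference: 95.190 − 122.243 = -27.1 mph.

-27.1 mph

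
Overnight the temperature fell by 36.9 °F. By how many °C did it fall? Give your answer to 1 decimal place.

A change of 1 °C equals a change of 1.8 °F: Δ°C = 36.9 × 0.5556 = 20.5 °C.

20.5 °C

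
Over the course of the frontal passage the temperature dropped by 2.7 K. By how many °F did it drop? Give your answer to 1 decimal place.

4.9 °F

Converting a difference, only the 9/5 scale factor applies: Δ°F = 2.7 × 1.8 = 4.9 °F.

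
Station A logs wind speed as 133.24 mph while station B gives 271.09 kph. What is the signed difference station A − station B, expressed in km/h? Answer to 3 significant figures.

station A: 133.24 mph = 214.429 km/h.
Difference: 214.429 − 271.090 = -56.7 km/h.

-56.7 km/h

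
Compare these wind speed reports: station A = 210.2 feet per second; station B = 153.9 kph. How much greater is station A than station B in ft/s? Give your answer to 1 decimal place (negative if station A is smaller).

station B: 153.9 km/h = 140.256 ft/s.
Difference: 210.200 − 140.256 = 69.9 ft/s.

69.9 ft/s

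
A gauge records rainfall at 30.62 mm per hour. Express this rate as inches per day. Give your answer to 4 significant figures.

28.93 in/day

30.62 mm/hour × 0.0393701 in/mm × 24 hour/day = 28.93 in/day.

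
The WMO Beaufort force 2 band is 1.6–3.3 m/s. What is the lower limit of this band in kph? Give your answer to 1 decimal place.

1.6–3.3 m/s × 3.6 = 5.8–11.9 km/h.

5.8 km/h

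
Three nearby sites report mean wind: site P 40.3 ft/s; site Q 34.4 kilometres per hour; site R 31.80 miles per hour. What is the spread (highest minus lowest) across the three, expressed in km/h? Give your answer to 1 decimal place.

site P: 40.3 ft/s = 44.220 km/h.
site R: 31.80 mph = 51.177 km/h.
Spread: 51.177 − 34.400 = 16.8 km/h.

16.8 km/h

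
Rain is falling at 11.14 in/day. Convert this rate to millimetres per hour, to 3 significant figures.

11.14 in/day × 25.4 mm/in × 0.0416667 day/hour = 11.8 mm/hour.

11.8 mm/hour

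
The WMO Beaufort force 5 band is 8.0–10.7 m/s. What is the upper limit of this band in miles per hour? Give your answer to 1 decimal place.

23.9 mph

8.0–10.7 m/s × 2.237 = 17.9–23.9 mph.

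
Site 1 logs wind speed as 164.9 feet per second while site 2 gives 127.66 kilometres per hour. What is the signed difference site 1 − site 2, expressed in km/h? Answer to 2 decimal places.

site 1: 164.9 ft/s = 180.9415 km/h.
Difference: 180.9415 − 127.6600 = 53.28 km/h.

53.28 km/h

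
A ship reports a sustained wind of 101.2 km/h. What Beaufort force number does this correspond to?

Beaufort force 10

101.2 km/h = 28.1 m/s, which is Beaufort 10 (storm, 24.5–28.4 m/s).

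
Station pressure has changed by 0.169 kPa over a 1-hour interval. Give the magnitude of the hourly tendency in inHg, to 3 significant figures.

0.0499 inHg per hour

0.169 kPa / 1 h × 0.2953 inHg/kPa = 0.0499 inHg/h.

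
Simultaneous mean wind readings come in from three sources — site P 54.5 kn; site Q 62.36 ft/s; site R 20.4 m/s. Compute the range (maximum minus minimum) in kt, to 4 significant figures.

site Q: 62.36 ft/s = 36.9473 kt.
site R: 20.4 m/s = 39.6544 kt.
Spread: 54.5000 − 36.9473 = 17.55 kt.

17.55 kt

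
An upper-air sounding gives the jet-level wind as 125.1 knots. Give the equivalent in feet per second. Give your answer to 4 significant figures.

1 kt = 1.68781 ft/s, so 125.1 × 1.68781 = 211.1 ft/s.

211.1 ft/s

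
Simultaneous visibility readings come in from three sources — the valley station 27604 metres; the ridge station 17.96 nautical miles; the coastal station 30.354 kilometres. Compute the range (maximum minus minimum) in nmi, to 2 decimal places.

the valley station: 27604 m = 14.90497 nmi.
the coastal station: 30.354 km = 16.38985 nmi.
Spread: 17.96000 − 14.90497 = 3.06 nmi.

3.06 nmi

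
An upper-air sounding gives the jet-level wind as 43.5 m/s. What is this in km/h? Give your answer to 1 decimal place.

1 m/s = 3.6 km/h, so 43.5 × 3.6 = 156.6 km/h.

156.6 km/h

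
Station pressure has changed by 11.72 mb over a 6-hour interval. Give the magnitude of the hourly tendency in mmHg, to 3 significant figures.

1.47 mmHg per hour

11.72 mb / 6 h × 0.750062 mmHg/mb = 1.47 mmHg/h.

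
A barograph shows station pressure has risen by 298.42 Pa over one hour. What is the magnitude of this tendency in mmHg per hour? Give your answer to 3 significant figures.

2.24 mmHg per hour

298.42 Pa / 1 h × 0.00750062 mmHg/Pa = 2.24 mmHg/h.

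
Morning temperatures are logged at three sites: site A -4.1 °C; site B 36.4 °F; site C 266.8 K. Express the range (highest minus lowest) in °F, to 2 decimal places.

15.83 °F

site B: 36.4 °F = 2.444 °C.
site C: 266.8 K = -6.350 °C.
Spread: 2.444 − (-6.350) = 8.794 °C = 15.83 °F.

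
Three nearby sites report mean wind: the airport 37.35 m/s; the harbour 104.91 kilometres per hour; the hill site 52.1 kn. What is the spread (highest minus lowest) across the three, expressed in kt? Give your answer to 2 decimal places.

the airport: 37.35 m/s = 72.6026 kt.
the harbour: 104.91 km/h = 56.6469 kt.
Spread: 72.6026 − 52.1000 = 20.50 kt.

20.50 kt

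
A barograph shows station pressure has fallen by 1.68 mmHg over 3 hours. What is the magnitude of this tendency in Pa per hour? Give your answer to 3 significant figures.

1.68 mmHg / 3 h × 133.322 Pa/mmHg = 74.7 Pa/h.

74.7 Pa per hour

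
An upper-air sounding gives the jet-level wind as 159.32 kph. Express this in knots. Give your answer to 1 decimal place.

86.0 kt

1 km/h = 0.539957 kt, so 159.32 × 0.539957 = 86.0 kt.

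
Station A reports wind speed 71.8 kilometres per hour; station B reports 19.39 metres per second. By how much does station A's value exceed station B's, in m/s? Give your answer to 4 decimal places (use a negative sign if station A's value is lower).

station A: 71.8 km/h = 19.944444 m/s.
Difference: 19.944444 − 19.390000 = 0.5544 m/s.

0.5544 m/s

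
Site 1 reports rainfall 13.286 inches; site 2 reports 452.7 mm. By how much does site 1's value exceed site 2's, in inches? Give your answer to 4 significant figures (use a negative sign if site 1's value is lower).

site 2: 452.7 mm = 17.82283 in.
Difference: 13.28600 − 17.82283 = -4.537 in.

-4.537 in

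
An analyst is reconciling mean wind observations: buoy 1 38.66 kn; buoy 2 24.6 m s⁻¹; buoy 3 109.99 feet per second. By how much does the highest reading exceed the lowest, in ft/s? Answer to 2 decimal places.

buoy 1: 38.66 kt = 65.2507 ft/s.
buoy 2: 24.6 m/s = 80.7087 ft/s.
Spread: 109.9900 − 65.2507 = 44.74 ft/s.

44.74 ft/s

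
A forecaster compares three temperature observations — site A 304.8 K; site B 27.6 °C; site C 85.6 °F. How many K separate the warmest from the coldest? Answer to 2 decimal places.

site A: 304.8 K = 31.650 °C.
site C: 85.6 °F = 29.778 °C.
Spread: 31.650 − 27.600 = 4.050 °C.

4.05 K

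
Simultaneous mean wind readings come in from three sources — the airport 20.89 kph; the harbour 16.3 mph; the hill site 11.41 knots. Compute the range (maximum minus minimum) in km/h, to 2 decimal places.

5.34 km/h

the harbour: 16.3 mph = 26.2323 km/h.
the hill site: 11.41 kt = 21.1313 km/h.
Spread: 26.2323 − 20.8900 = 5.34 km/h.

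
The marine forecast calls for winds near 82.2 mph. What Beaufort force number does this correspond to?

Beaufort force 12

82.2 mph = 36.7 m/s, which is Beaufort 12 (hurricane force, ≥32.7 m/s).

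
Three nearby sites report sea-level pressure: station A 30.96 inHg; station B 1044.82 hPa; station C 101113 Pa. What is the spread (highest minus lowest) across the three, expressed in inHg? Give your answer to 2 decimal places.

1.10 inHg

station B: 1044.82 hPa = 30.8535 inHg.
station C: 101113 Pa = 29.8586 inHg.
Spread: 30.9600 − 29.8586 = 1.10 inHg.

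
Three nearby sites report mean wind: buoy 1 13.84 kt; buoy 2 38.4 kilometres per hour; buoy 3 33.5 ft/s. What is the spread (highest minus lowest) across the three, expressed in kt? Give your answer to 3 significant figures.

6.89 kt

buoy 2: 38.4 km/h = 20.7343 kt.
buoy 3: 33.5 ft/s = 19.8482 kt.
Spread: 20.7343 − 13.8400 = 6.89 kt.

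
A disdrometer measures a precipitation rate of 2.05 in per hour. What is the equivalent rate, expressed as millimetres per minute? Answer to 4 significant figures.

2.05 in/hour × 25.4 mm/in × 0.0166667 hour/minute = 0.8678 mm/minute.

0.8678 mm/minute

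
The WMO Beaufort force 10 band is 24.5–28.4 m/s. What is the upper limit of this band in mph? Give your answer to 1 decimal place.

24.5–28.4 m/s × 2.237 = 54.8–63.5 mph.

63.5 mph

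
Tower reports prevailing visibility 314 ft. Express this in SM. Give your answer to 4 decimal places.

0.0595 SM

1 ft = 0.000189394 SM, so 314 × 0.000189394 = 0.0595 SM.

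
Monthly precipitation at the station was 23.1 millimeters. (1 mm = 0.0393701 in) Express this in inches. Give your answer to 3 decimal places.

0.909 in

1 mm = 0.0393701 in, so 23.1 × 0.0393701 = 0.909 in.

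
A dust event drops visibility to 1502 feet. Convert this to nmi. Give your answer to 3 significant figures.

0.247 nmi

1 ft = 0.000164579 nmi, so 1502 × 0.000164579 = 0.247 nmi.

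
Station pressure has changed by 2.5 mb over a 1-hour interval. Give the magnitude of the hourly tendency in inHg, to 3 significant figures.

0.0738 inHg per hour

2.5 mb / 1 h × 0.02953 inHg/mb = 0.0738 inHg/h.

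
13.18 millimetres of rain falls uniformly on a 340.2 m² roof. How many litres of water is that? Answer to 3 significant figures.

4480 litres

1 mm over 1 m² is 1 L, so volume = 13.18 × 340.2 = 4483.836 L ≈ 4480 L.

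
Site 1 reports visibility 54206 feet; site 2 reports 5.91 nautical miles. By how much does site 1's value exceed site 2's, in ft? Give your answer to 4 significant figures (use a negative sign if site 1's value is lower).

18300 ft

site 2: 5.91 nmi = 35909.84 ft.
Difference: 54206.00 − 35909.84 = 18300 ft.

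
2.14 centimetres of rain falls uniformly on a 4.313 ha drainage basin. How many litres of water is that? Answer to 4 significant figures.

Depth: 2.14 cm × 10 = 21.4 mm.
Area: 4.313 ha = 43130 m².
1 mm over 1 m² is 1 L, so volume = 21.4 × 43130 = 922982 L ≈ 923000 L.

923000 litres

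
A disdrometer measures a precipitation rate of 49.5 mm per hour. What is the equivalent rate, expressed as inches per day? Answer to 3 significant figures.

46.8 in/day

49.5 mm/hour × 0.0393701 in/mm × 24 hour/day = 46.8 in/day.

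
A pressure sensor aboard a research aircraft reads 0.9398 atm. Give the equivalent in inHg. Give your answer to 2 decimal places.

28.12 inHg

1 atm = 29.9213 inHg, so 0.9398 × 29.9213 = 28.12 inHg.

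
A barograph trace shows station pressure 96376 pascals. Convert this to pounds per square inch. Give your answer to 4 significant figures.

1 Pa = 0.000145038 psi, so 96376 × 0.000145038 = 13.98 psi.

13.98 psi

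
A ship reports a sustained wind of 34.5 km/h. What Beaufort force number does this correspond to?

34.5 km/h = 9.6 m/s, which is Beaufort 5 (fresh breeze, 8.0–10.7 m/s).

Beaufort force 5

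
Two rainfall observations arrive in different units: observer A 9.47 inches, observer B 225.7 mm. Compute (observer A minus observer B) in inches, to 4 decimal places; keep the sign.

0.5842 in

observer B: 225.7 mm = 8.885827 in.
Difference: 9.470000 − 8.885827 = 0.5842 in.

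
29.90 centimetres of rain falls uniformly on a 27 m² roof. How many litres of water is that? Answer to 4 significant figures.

Depth: 29.90 cm × 10 = 299 mm.
1 mm over 1 m² is 1 L, so volume = 299 × 27 = 8073 L.

8073 litres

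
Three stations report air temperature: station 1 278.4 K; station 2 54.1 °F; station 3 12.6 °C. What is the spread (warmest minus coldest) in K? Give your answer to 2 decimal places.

7.35 K

station 1: 278.4 K = 5.250 °C.
station 2: 54.1 °F = 12.278 °C.
Spread: 12.600 − 5.250 = 7.350 °C.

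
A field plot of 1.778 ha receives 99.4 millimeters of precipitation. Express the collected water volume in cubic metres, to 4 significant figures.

1767 cubic metres

Area: 1.778 ha = 17780 m².
1 mm over 1 m² is 1 L, so volume = 99.4 × 17780 = 1767332 L = 1767 m³.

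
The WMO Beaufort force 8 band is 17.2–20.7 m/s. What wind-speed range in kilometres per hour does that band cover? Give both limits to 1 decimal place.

61.9 to 74.5 km/h

17.2–20.7 m/s × 3.6 = 61.9–74.5 km/h.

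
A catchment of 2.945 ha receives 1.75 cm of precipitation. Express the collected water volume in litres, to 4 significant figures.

Depth: 1.75 cm × 10 = 17.5 mm.
Area: 2.945 ha = 29450 m².
1 mm over 1 m² is 1 L, so volume = 17.5 × 29450 = 515375 L ≈ 515400 L.

515400 litres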